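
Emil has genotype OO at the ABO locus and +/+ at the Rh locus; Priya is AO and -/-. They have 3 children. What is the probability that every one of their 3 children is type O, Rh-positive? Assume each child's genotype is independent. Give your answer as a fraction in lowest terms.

ABO cross OO × AO → 1/2 O, 1/2 A.
Rh cross +/+ × -/- → 1 Rh+; so P(type O, Rh-positive) = 1/2 × 1 = 1/2 per child.
All 3 independent: (1/2)^3 = 1/8.

1/8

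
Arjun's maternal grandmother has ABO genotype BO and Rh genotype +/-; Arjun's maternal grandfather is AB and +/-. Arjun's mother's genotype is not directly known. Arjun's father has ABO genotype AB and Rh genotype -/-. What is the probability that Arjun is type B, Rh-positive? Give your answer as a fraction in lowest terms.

Arjun's mother's ABO genotype from BO × AB: 1/4 AB, 1/4 AO, 1/4 BB, 1/4 BO.
Crossing each possibility with the father AB and summing P(type B): 1/4·1/4 + 1/4·1/4 + 1/4·1/2 + 1/4·1/2 = 3/8.
Similarly for Rh via the mother's Rh distribution: P(Rh+) = 1/2.
Independent loci: 3/8 × 1/2 = 3/16.

3/16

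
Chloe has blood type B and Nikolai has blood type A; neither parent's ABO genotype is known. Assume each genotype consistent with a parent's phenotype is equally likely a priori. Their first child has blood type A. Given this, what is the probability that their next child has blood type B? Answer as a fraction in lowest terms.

1/12

Possible genotypes: Chloe ∈ {BB, BO}; Nikolai ∈ {AA, AO}.
Weight each parental genotype pair by prior × P(type-A child):
  BO × AA: posterior weight 2/3; P(next child type B) = 0.
  BO × AO: posterior weight 1/3; P(next child type B) = 1/4.
Weighted sum = 1/12.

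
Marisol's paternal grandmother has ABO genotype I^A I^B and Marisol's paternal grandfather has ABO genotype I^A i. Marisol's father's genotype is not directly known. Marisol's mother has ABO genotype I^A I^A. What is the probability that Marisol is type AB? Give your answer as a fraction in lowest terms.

Marisol's father's ABO genotype from I^A I^B × I^A i: 1/4 I^A I^A, 1/4 I^A I^B, 1/4 I^A i, 1/4 I^B i.
Crossing each possibility with the mother I^A I^A and summing P(type AB): 1/4·0 + 1/4·1/2 + 1/4·0 + 1/4·1/2 = 1/4.

1/4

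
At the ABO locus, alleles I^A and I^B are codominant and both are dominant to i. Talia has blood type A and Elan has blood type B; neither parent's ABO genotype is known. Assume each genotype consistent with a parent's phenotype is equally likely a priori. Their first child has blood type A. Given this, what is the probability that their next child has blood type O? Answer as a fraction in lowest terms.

1/12

Possible genotypes: Talia ∈ {I^A I^A, I^A i}; Elan ∈ {I^B I^B, I^B i}.
Weight each parental genotype pair by prior × P(type-A child):
  I^A I^A × I^B i: posterior weight 2/3; P(next child type O) = 0.
  I^A i × I^B i: posterior weight 1/3; P(next child type O) = 1/4.
Weighted sum = 1/12.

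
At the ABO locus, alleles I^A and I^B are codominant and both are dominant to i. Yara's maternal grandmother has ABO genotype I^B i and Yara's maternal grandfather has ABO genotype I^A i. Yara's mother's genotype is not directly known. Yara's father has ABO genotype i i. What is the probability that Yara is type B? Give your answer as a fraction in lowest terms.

1/4

Yara's mother's ABO genotype from I^B i × I^A i: 1/4 I^A I^B, 1/4 I^A i, 1/4 I^B i, 1/4 i i.
Crossing each possibility with the father i i and summing P(type B): 1/4·1/2 + 1/4·0 + 1/4·1/2 + 1/4·0 = 1/4.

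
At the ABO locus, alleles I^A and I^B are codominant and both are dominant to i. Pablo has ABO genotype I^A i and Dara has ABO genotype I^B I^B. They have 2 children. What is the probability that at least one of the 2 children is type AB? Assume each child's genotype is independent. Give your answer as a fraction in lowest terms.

ABO cross I^A i × I^B I^B → 1/2 B, 1/2 AB.
So P(type AB) = 1/2 per child.
P(none) = (1/2)^2 = 1/4; P(at least one) = 1 − 1/4 = 3/4.

3/4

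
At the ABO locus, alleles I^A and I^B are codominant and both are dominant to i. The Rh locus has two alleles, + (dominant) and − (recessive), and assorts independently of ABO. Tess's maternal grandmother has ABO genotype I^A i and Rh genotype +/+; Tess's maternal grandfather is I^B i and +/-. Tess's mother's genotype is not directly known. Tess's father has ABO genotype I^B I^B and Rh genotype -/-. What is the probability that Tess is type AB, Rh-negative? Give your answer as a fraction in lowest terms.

Tess's mother's ABO genotype from I^A i × I^B i: 1/4 I^A I^B, 1/4 I^A i, 1/4 I^B i, 1/4 i i.
Crossing each possibility with the father I^B I^B and summing P(type AB): 1/4·1/2 + 1/4·1/2 + 1/4·0 + 1/4·0 = 1/4.
Similarly for Rh via the mother's Rh distribution: P(Rh-) = 1/4.
Independent loci: 1/4 × 1/4 = 1/16.

1/16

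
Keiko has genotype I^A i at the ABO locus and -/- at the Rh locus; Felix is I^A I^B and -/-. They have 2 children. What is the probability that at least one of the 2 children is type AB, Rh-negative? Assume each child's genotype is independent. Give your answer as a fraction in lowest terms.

7/16

ABO cross I^A i × I^A I^B → 1/2 A, 1/4 B, 1/4 AB.
Rh cross -/- × -/- → 1 Rh-; so P(type AB, Rh-negative) = 1/4 × 1 = 1/4 per child.
P(none) = (3/4)^2 = 9/16; P(at least one) = 1 − 9/16 = 7/16.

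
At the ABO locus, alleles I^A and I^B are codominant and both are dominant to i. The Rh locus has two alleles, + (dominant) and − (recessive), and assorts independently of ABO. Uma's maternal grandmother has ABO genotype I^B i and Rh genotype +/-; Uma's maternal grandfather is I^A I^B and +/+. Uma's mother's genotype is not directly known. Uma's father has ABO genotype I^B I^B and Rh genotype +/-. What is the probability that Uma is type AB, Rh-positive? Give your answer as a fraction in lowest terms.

7/32

Uma's mother's ABO genotype from I^B i × I^A I^B: 1/4 I^A I^B, 1/4 I^A i, 1/4 I^B I^B, 1/4 I^B i.
Crossing each possibility with the father I^B I^B and summing P(type AB): 1/4·1/2 + 1/4·1/2 + 1/4·0 + 1/4·0 = 1/4.
Similarly for Rh via the mother's Rh distribution: P(Rh+) = 7/8.
Independent loci: 1/4 × 7/8 = 7/32.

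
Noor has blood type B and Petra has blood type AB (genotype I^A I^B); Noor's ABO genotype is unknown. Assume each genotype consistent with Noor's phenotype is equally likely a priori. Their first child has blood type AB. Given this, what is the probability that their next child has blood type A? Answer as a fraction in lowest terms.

Possible genotypes: Noor ∈ {I^B I^B, I^B i}; Petra ∈ {I^A I^B}.
Weight each parental genotype pair by prior × P(type-AB child):
  I^B I^B × I^A I^B: posterior weight 2/3; P(next child type A) = 0.
  I^B i × I^A I^B: posterior weight 1/3; P(next child type A) = 1/4.
Weighted sum = 1/12.

1/12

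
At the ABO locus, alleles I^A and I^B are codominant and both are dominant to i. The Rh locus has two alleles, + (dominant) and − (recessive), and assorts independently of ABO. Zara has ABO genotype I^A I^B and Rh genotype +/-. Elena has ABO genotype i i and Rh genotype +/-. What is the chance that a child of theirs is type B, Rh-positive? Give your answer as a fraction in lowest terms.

3/8

ABO cross I^A I^B × i i → offspring phenotypes: 1/2 A, 1/2 B.
Rh cross +/- × +/- → 3/4 Rh+, 1/4 Rh-.
Independent loci: P(type B, Rh-positive) = 1/2 × 3/4 = 3/8.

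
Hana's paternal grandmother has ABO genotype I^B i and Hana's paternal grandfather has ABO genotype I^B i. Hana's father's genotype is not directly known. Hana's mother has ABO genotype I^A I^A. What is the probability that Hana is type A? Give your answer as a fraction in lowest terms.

Hana's father's ABO genotype from I^B i × I^B i: 1/4 I^B I^B, 1/2 I^B i, 1/4 i i.
Crossing each possibility with the mother I^A I^A and summing P(type A): 1/4·0 + 1/2·1/2 + 1/4·1 = 1/2.

1/2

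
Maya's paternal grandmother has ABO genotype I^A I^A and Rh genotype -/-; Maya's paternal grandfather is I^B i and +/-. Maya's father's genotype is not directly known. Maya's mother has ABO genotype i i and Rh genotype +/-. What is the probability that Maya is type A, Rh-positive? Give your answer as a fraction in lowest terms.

5/16

Maya's father's ABO genotype from I^A I^A × I^B i: 1/2 I^A I^B, 1/2 I^A i.
Crossing each possibility with the mother i i and summing P(type A): 1/2·1/2 + 1/2·1/2 = 1/2.
Similarly for Rh via the father's Rh distribution: P(Rh+) = 5/8.
Independent loci: 1/2 × 5/8 = 5/16.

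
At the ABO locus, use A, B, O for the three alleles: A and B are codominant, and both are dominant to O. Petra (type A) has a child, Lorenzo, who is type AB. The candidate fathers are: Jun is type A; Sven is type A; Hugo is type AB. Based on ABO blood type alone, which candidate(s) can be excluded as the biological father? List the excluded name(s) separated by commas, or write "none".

A candidate is excluded only if no genotype consistent with his phenotype could produce a type AB child with a type A mother.
Jun (type A): no genotype consistent with that phenotype can produce a type-AB child with a type-A mother.
Sven (type A): no genotype consistent with that phenotype can produce a type-AB child with a type-A mother.

Jun, Sven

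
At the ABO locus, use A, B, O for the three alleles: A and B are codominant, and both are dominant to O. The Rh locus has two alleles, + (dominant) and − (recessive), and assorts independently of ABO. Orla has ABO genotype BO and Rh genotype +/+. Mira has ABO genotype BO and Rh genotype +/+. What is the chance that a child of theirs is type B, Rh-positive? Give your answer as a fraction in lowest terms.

ABO cross BO × BO → offspring phenotypes: 1/4 O, 3/4 B.
Rh cross +/+ × +/+ → 1 Rh+.
Independent loci: P(type B, Rh-positive) = 3/4 × 1 = 3/4.

3/4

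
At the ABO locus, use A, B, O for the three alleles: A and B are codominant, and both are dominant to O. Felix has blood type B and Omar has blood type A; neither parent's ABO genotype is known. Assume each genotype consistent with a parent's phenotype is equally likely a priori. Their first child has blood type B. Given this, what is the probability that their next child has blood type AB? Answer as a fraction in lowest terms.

Possible genotypes: Felix ∈ {BB, BO}; Omar ∈ {AA, AO}.
Weight each parental genotype pair by prior × P(type-B child):
  BB × AO: posterior weight 2/3; P(next child type AB) = 1/2.
  BO × AO: posterior weight 1/3; P(next child type AB) = 1/4.
Weighted sum = 5/12.

5/12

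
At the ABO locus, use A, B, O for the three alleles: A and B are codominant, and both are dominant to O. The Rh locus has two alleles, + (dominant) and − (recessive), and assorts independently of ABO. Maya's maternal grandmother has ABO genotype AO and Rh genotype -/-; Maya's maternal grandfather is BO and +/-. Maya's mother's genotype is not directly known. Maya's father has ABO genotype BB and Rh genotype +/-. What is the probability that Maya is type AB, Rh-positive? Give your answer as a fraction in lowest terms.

Maya's mother's ABO genotype from AO × BO: 1/4 AB, 1/4 AO, 1/4 BO, 1/4 OO.
Crossing each possibility with the father BB and summing P(type AB): 1/4·1/2 + 1/4·1/2 + 1/4·0 + 1/4·0 = 1/4.
Similarly for Rh via the mother's Rh distribution: P(Rh+) = 5/8.
Independent loci: 1/4 × 5/8 = 5/32.

5/32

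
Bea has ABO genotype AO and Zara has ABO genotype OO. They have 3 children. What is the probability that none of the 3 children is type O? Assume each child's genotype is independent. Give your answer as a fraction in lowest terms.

ABO cross AO × OO → 1/2 O, 1/2 A.
So P(type O) = 1/2 per child.
P(not type O) = 1/2 for one child; (1/2)^3 = 1/8.

1/8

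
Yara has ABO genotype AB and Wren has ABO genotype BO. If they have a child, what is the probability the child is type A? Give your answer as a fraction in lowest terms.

1/4

ABO cross AB × BO → offspring phenotypes: 1/4 A, 1/2 B, 1/4 AB.
So P(type A) = 1/4.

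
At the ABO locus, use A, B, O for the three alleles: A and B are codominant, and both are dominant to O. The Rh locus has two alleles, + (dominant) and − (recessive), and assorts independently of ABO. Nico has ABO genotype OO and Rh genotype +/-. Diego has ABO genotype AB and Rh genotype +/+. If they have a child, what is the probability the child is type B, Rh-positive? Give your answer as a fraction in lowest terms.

ABO cross OO × AB → offspring phenotypes: 1/2 A, 1/2 B.
Rh cross +/- × +/+ → 1 Rh+.
Independent loci: P(type B, Rh-positive) = 1/2 × 1 = 1/2.

1/2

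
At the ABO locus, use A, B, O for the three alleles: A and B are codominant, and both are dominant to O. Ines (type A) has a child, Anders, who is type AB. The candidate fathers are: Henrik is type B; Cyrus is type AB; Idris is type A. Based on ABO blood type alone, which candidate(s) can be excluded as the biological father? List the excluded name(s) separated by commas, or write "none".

Idris

A candidate is excluded only if no genotype consistent with his phenotype could produce a type AB child with a type A mother.
Idris (type A): no genotype consistent with that phenotype can produce a type-AB child with a type-A mother.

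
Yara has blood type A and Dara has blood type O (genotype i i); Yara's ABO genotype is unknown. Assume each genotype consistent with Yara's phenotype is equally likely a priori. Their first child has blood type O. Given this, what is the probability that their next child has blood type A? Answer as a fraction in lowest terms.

1/2

Possible genotypes: Yara ∈ {I^A I^A, I^A i}; Dara ∈ {i i}.
Weight each parental genotype pair by prior × P(type-O child):
  I^A i × i i: posterior weight 1; P(next child type A) = 1/2.
Weighted sum = 1/2.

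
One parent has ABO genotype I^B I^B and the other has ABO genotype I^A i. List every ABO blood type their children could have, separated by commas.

Gametes from I^B I^B × I^A i give offspring ABO genotypes I^A I^B, I^B i, i.e. phenotypes B, AB.

B, AB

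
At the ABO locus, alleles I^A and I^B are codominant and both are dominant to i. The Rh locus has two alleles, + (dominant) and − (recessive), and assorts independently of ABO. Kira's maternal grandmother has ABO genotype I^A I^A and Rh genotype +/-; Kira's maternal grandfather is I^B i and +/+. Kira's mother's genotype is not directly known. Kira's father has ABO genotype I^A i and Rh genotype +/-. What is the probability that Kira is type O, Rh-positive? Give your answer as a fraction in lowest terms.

7/64

Kira's mother's ABO genotype from I^A I^A × I^B i: 1/2 I^A I^B, 1/2 I^A i.
Crossing each possibility with the father I^A i and summing P(type O): 1/2·0 + 1/2·1/4 = 1/8.
Similarly for Rh via the mother's Rh distribution: P(Rh+) = 7/8.
Independent loci: 1/8 × 7/8 = 7/64.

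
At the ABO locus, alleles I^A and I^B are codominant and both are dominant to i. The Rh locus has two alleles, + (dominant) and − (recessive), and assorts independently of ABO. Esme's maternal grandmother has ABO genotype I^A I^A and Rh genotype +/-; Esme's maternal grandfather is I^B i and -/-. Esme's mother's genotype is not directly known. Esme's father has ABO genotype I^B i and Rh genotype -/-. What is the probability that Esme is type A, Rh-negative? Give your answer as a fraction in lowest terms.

3/16

Esme's mother's ABO genotype from I^A I^A × I^B i: 1/2 I^A I^B, 1/2 I^A i.
Crossing each possibility with the father I^B i and summing P(type A): 1/2·1/4 + 1/2·1/4 = 1/4.
Similarly for Rh via the mother's Rh distribution: P(Rh-) = 3/4.
Independent loci: 1/4 × 3/4 = 3/16.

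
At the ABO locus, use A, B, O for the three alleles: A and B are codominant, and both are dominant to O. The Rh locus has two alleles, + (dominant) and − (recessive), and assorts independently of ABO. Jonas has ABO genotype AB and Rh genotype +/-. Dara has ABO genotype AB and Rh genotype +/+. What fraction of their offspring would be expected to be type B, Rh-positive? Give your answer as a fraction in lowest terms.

ABO cross AB × AB → offspring phenotypes: 1/4 A, 1/4 B, 1/2 AB.
Rh cross +/- × +/+ → 1 Rh+.
Independent loci: P(type B, Rh-positive) = 1/4 × 1 = 1/4.

1/4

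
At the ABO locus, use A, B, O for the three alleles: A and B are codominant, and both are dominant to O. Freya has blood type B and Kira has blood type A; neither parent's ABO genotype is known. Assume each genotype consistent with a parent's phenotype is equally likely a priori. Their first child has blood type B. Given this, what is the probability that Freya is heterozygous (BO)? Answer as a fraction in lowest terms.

1/3

Possible genotypes: Freya ∈ {BB, BO}; Kira ∈ {AA, AO}.
Weight each parental genotype pair by prior × P(type-B child):
  BB × AO: posterior weight 2/3.
  BO × AO: posterior weight 1/3.
Sum the posterior weight over pairs where Freya is BO: 1/3.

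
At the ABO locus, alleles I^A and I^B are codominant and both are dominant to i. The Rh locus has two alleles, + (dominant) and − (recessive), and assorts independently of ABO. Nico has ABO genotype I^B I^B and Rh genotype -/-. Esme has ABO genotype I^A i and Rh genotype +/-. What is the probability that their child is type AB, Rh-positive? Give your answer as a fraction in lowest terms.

1/4

ABO cross I^B I^B × I^A i → offspring phenotypes: 1/2 B, 1/2 AB.
Rh cross -/- × +/- → 1/2 Rh+, 1/2 Rh-.
Independent loci: P(type AB, Rh-positive) = 1/2 × 1/2 = 1/4.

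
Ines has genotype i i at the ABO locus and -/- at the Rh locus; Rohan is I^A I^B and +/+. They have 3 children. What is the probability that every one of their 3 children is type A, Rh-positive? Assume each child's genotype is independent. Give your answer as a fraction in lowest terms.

1/8

ABO cross i i × I^A I^B → 1/2 A, 1/2 B.
Rh cross -/- × +/+ → 1 Rh+; so P(type A, Rh-positive) = 1/2 × 1 = 1/2 per child.
All 3 independent: (1/2)^3 = 1/8.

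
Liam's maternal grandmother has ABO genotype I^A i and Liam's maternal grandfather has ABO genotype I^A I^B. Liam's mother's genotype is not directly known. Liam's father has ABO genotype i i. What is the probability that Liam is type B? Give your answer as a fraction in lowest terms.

1/4

Liam's mother's ABO genotype from I^A i × I^A I^B: 1/4 I^A I^A, 1/4 I^A I^B, 1/4 I^A i, 1/4 I^B i.
Crossing each possibility with the father i i and summing P(type B): 1/4·0 + 1/4·1/2 + 1/4·0 + 1/4·1/2 = 1/4.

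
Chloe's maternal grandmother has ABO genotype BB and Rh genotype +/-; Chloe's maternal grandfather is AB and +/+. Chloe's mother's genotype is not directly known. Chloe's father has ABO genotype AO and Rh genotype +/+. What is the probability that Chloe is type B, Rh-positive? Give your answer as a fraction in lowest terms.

Chloe's mother's ABO genotype from BB × AB: 1/2 AB, 1/2 BB.
Crossing each possibility with the father AO and summing P(type B): 1/2·1/4 + 1/2·1/2 = 3/8.
Similarly for Rh via the mother's Rh distribution: P(Rh+) = 1.
Independent loci: 3/8 × 1 = 3/8.

3/8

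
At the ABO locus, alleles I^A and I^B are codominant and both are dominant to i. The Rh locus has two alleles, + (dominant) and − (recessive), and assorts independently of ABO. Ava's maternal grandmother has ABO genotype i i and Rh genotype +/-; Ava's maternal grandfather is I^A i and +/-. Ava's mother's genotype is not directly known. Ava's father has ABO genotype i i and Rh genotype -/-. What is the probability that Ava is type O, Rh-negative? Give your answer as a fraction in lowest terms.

3/8

Ava's mother's ABO genotype from i i × I^A i: 1/2 I^A i, 1/2 i i.
Crossing each possibility with the father i i and summing P(type O): 1/2·1/2 + 1/2·1 = 3/4.
Similarly for Rh via the mother's Rh distribution: P(Rh-) = 1/2.
Independent loci: 3/4 × 1/2 = 3/8.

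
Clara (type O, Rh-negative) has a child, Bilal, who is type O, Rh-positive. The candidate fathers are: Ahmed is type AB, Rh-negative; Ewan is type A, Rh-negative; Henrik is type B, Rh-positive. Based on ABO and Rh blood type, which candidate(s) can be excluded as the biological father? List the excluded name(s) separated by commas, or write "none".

A candidate is excluded only if no genotype consistent with his phenotype could produce a type O, Rh-positive child with a type O, Rh-negative mother.
Ahmed (type AB, Rh-): no genotype consistent with that phenotype can produce a type-O Rh+ child with a type-O mother.
Ewan (type A, Rh-): no genotype consistent with that phenotype can produce a type-O Rh+ child with a type-O mother.

Ahmed, Ewan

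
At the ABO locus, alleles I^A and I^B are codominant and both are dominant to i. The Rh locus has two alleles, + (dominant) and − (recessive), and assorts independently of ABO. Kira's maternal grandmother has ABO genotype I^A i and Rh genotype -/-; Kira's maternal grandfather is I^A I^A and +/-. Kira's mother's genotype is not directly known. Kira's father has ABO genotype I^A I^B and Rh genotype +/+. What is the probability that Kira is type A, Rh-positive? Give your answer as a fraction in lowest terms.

1/2

Kira's mother's ABO genotype from I^A i × I^A I^A: 1/2 I^A I^A, 1/2 I^A i.
Crossing each possibility with the father I^A I^B and summing P(type A): 1/2·1/2 + 1/2·1/2 = 1/2.
Similarly for Rh via the mother's Rh distribution: P(Rh+) = 1.
Independent loci: 1/2 × 1 = 1/2.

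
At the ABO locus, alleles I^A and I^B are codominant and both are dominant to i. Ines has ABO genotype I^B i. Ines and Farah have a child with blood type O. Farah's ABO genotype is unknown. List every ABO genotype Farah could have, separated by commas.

I^A i, I^B i, i i

For each candidate genotype of Farah, check whether crossing it with I^B i can produce every observed child phenotype.
  I^A I^A → possible child types {A, AB} ✗
  I^A I^B → possible child types {A, B, AB} ✗
  I^A i → possible child types {O, A, B, AB} ✓
  I^B I^B → possible child types {B} ✗
  I^B i → possible child types {O, B} ✓
  i i → possible child types {O, B} ✓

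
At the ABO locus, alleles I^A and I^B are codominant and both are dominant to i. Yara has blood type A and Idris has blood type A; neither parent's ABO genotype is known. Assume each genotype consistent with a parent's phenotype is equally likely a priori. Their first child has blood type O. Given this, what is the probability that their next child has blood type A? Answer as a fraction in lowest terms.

3/4

Possible genotypes: Yara ∈ {I^A I^A, I^A i}; Idris ∈ {I^A I^A, I^A i}.
Weight each parental genotype pair by prior × P(type-O child):
  I^A i × I^A i: posterior weight 1; P(next child type A) = 3/4.
Weighted sum = 3/4.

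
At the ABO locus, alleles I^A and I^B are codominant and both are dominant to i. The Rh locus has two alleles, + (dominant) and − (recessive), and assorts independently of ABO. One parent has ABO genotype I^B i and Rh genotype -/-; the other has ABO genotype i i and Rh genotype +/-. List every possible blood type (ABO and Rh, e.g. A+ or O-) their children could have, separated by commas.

O+, O-, B+, B-

Gametes from I^B i × i i give offspring ABO genotypes I^B i, i i, i.e. phenotypes O, B.
Rh cross -/- × +/- → phenotypes Rh+, Rh-.
Combining independently: O+, O-, B+, B-.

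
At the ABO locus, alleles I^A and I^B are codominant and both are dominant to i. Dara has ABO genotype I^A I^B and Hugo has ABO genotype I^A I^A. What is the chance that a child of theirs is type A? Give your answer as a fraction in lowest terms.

ABO cross I^A I^B × I^A I^A → offspring phenotypes: 1/2 A, 1/2 AB.
So P(type A) = 1/2.

1/2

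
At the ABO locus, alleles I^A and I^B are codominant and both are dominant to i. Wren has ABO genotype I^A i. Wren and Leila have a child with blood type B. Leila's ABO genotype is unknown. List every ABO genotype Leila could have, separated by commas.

For each candidate genotype of Leila, check whether crossing it with I^A i can produce every observed child phenotype.
  I^A I^A → possible child types {A} ✗
  I^A I^B → possible child types {A, B, AB} ✓
  I^A i → possible child types {O, A} ✗
  I^B I^B → possible child types {B, AB} ✓
  I^B i → possible child types {O, A, B, AB} ✓
  i i → possible child types {O, A} ✗

I^A I^B, I^B I^B, I^B i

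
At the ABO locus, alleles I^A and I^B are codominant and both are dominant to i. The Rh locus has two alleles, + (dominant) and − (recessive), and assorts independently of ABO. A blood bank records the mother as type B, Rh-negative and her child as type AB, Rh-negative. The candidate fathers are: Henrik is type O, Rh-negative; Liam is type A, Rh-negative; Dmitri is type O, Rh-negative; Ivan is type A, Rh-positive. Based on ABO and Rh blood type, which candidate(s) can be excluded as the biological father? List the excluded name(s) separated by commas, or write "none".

Henrik, Dmitri

A candidate is excluded only if no genotype consistent with his phenotype could produce a type AB, Rh-negative child with a type B, Rh-negative mother.
Henrik (type O, Rh-): no genotype consistent with that phenotype can produce a type-AB Rh- child with a type-B mother.
Dmitri (type O, Rh-): no genotype consistent with that phenotype can produce a type-AB Rh- child with a type-B mother.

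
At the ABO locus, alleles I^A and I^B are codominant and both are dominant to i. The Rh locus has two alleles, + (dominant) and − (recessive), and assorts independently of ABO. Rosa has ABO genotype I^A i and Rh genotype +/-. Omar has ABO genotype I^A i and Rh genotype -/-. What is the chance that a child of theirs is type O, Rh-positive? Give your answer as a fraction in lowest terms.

1/8

ABO cross I^A i × I^A i → offspring phenotypes: 1/4 O, 3/4 A.
Rh cross +/- × -/- → 1/2 Rh+, 1/2 Rh-.
Independent loci: P(type O, Rh-positive) = 1/4 × 1/2 = 1/8.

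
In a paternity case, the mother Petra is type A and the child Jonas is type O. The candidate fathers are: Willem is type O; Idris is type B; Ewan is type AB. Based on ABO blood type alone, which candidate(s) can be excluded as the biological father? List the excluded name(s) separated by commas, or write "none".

A candidate is excluded only if no genotype consistent with his phenotype could produce a type O child with a type A mother.
Ewan (type AB): no genotype consistent with that phenotype can produce a type-O child with a type-A mother.

Ewan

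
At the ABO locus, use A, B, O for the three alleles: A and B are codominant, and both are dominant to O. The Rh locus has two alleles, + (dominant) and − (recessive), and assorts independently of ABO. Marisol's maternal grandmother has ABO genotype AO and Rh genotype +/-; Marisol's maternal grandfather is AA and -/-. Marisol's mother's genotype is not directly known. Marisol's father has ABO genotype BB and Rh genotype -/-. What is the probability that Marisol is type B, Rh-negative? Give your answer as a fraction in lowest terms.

Marisol's mother's ABO genotype from AO × AA: 1/2 AA, 1/2 AO.
Crossing each possibility with the father BB and summing P(type B): 1/2·0 + 1/2·1/2 = 1/4.
Similarly for Rh via the mother's Rh distribution: P(Rh-) = 3/4.
Independent loci: 1/4 × 3/4 = 3/16.

3/16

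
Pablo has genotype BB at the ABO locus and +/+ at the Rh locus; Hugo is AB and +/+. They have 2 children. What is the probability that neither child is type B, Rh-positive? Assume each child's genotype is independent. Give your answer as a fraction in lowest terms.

ABO cross BB × AB → 1/2 B, 1/2 AB.
Rh cross +/+ × +/+ → 1 Rh+; so P(type B, Rh-positive) = 1/2 × 1 = 1/2 per child.
P(not type B, Rh-positive) = 1/2 for one child; (1/2)^2 = 1/4.

1/4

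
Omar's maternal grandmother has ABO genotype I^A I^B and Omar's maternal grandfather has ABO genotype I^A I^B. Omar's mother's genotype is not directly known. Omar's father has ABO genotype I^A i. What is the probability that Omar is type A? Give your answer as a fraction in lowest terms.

1/2

Omar's mother's ABO genotype from I^A I^B × I^A I^B: 1/4 I^A I^A, 1/2 I^A I^B, 1/4 I^B I^B.
Crossing each possibility with the father I^A i and summing P(type A): 1/4·1 + 1/2·1/2 + 1/4·0 = 1/2.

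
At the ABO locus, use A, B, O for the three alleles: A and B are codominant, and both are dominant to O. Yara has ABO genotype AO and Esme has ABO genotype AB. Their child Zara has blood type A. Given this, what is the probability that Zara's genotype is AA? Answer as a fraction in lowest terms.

Cross AO × AB → 1/4 AA, 1/4 AB, 1/4 AO, 1/4 BO.
Type-A genotypes among offspring: AA (1/4), AO (1/4); total 1/2.
P(AA | type A) = (1/4) / (1/2) = 1/2.

1/2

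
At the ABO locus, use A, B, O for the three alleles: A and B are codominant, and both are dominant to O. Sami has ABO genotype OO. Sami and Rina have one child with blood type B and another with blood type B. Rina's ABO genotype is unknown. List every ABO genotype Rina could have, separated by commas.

AB, BB, BO

For each candidate genotype of Rina, check whether crossing it with OO can produce every observed child phenotype.
  AA → possible child types {A} ✗
  AB → possible child types {A, B} ✓
  AO → possible child types {O, A} ✗
  BB → possible child types {B} ✓
  BO → possible child types {O, B} ✓
  OO → possible child types {O} ✗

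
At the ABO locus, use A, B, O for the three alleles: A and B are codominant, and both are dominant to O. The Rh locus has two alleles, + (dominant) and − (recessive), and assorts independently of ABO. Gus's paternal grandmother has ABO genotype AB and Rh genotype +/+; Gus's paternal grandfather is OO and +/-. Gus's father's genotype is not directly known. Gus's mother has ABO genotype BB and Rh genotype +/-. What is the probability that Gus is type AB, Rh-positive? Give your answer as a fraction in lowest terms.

Gus's father's ABO genotype from AB × OO: 1/2 AO, 1/2 BO.
Crossing each possibility with the mother BB and summing P(type AB): 1/2·1/2 + 1/2·0 = 1/4.
Similarly for Rh via the father's Rh distribution: P(Rh+) = 7/8.
Independent loci: 1/4 × 7/8 = 7/32.

7/32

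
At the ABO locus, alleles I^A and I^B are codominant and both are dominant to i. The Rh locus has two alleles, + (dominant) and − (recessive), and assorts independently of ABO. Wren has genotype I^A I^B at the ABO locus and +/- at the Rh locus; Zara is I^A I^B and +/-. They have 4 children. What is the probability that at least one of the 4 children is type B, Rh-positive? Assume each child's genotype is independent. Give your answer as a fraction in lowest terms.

ABO cross I^A I^B × I^A I^B → 1/4 A, 1/4 B, 1/2 AB.
Rh cross +/- × +/- → 3/4 Rh+, 1/4 Rh-; so P(type B, Rh-positive) = 1/4 × 3/4 = 3/16 per child.
P(none) = (13/16)^4 = 28561/65536; P(at least one) = 1 − 28561/65536 = 36975/65536.

36975/65536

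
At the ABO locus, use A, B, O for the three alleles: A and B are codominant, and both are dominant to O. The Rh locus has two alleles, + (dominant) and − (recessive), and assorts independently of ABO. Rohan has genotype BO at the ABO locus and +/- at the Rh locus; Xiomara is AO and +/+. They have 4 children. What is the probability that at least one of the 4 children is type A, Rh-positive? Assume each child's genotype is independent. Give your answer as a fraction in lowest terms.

175/256

ABO cross BO × AO → 1/4 O, 1/4 A, 1/4 B, 1/4 AB.
Rh cross +/- × +/+ → 1 Rh+; so P(type A, Rh-positive) = 1/4 × 1 = 1/4 per child.
P(none) = (3/4)^4 = 81/256; P(at least one) = 1 − 81/256 = 175/256.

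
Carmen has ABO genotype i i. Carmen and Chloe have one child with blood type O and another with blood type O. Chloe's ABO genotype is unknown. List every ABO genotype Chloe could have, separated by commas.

For each candidate genotype of Chloe, check whether crossing it with i i can produce every observed child phenotype.
  I^A I^A → possible child types {A} ✗
  I^A I^B → possible child types {A, B} ✗
  I^A i → possible child types {O, A} ✓
  I^B I^B → possible child types {B} ✗
  I^B i → possible child types {O, B} ✓
  i i → possible child types {O} ✓

I^A i, I^B i, i i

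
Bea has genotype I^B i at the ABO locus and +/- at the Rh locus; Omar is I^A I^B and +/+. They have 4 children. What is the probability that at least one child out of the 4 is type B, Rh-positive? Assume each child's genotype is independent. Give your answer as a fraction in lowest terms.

15/16

ABO cross I^B i × I^A I^B → 1/4 A, 1/2 B, 1/4 AB.
Rh cross +/- × +/+ → 1 Rh+; so P(type B, Rh-positive) = 1/2 × 1 = 1/2 per child.
P(none) = (1/2)^4 = 1/16; P(at least one) = 1 − 1/16 = 15/16.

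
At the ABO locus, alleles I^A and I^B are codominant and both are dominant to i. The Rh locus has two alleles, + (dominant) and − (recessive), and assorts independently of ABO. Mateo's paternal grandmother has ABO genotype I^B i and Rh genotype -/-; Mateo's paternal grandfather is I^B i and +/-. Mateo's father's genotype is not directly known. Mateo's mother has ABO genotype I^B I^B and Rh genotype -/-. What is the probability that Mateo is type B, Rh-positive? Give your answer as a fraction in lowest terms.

1/4

Mateo's father's ABO genotype from I^B i × I^B i: 1/4 I^B I^B, 1/2 I^B i, 1/4 i i.
Crossing each possibility with the mother I^B I^B and summing P(type B): 1/4·1 + 1/2·1 + 1/4·1 = 1.
Similarly for Rh via the father's Rh distribution: P(Rh+) = 1/4.
Independent loci: 1 × 1/4 = 1/4.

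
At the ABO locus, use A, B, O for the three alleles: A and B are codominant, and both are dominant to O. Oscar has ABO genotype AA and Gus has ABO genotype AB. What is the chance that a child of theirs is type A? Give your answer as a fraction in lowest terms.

ABO cross AA × AB → offspring phenotypes: 1/2 A, 1/2 AB.
So P(type A) = 1/2.

1/2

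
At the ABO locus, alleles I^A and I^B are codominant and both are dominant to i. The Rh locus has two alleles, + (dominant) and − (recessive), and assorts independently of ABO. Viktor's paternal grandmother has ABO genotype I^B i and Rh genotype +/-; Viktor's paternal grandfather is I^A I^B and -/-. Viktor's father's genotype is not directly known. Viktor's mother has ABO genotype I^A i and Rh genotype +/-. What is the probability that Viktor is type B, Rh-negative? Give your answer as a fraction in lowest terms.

3/32

Viktor's father's ABO genotype from I^B i × I^A I^B: 1/4 I^A I^B, 1/4 I^A i, 1/4 I^B I^B, 1/4 I^B i.
Crossing each possibility with the mother I^A i and summing P(type B): 1/4·1/4 + 1/4·0 + 1/4·1/2 + 1/4·1/4 = 1/4.
Similarly for Rh via the father's Rh distribution: P(Rh-) = 3/8.
Independent loci: 1/4 × 3/8 = 3/32.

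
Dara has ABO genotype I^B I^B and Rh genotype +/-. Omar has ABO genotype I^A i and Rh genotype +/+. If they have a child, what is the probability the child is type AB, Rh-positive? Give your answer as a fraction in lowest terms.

1/2

ABO cross I^B I^B × I^A i → offspring phenotypes: 1/2 B, 1/2 AB.
Rh cross +/- × +/+ → 1 Rh+.
Independent loci: P(type AB, Rh-positive) = 1/2 × 1 = 1/2.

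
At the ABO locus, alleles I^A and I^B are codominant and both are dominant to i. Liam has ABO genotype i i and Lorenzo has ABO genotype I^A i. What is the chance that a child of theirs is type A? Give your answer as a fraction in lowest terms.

1/2

ABO cross i i × I^A i → offspring phenotypes: 1/2 O, 1/2 A.
So P(type A) = 1/2.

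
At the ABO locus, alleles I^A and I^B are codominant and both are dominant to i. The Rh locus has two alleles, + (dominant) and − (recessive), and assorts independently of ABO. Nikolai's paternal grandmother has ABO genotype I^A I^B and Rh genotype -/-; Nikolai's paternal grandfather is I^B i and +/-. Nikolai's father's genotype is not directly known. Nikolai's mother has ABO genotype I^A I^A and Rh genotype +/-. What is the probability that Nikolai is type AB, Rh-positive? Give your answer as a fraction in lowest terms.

5/16

Nikolai's father's ABO genotype from I^A I^B × I^B i: 1/4 I^A I^B, 1/4 I^A i, 1/4 I^B I^B, 1/4 I^B i.
Crossing each possibility with the mother I^A I^A and summing P(type AB): 1/4·1/2 + 1/4·0 + 1/4·1 + 1/4·1/2 = 1/2.
Similarly for Rh via the father's Rh distribution: P(Rh+) = 5/8.
Independent loci: 1/2 × 5/8 = 5/16.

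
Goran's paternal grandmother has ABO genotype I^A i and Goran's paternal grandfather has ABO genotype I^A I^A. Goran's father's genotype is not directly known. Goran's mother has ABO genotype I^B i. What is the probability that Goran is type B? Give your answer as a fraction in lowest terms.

1/8

Goran's father's ABO genotype from I^A i × I^A I^A: 1/2 I^A I^A, 1/2 I^A i.
Crossing each possibility with the mother I^B i and summing P(type B): 1/2·0 + 1/2·1/4 = 1/8.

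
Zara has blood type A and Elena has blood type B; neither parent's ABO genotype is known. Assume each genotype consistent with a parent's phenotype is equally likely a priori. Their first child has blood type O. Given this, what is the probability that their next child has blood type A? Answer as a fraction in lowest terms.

Possible genotypes: Zara ∈ {I^A I^A, I^A i}; Elena ∈ {I^B I^B, I^B i}.
Weight each parental genotype pair by prior × P(type-O child):
  I^A i × I^B i: posterior weight 1; P(next child type A) = 1/4.
Weighted sum = 1/4.

1/4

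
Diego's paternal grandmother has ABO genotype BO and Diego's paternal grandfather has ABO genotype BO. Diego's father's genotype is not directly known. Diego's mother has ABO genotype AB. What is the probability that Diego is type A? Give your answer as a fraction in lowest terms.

1/4

Diego's father's ABO genotype from BO × BO: 1/4 BB, 1/2 BO, 1/4 OO.
Crossing each possibility with the mother AB and summing P(type A): 1/4·0 + 1/2·1/4 + 1/4·1/2 = 1/4.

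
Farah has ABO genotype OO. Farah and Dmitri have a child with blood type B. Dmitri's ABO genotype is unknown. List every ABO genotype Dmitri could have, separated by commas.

AB, BB, BO

For each candidate genotype of Dmitri, check whether crossing it with OO can produce every observed child phenotype.
  AA → possible child types {A} ✗
  AB → possible child types {A, B} ✓
  AO → possible child types {O, A} ✗
  BB → possible child types {B} ✓
  BO → possible child types {O, B} ✓
  OO → possible child types {O} ✗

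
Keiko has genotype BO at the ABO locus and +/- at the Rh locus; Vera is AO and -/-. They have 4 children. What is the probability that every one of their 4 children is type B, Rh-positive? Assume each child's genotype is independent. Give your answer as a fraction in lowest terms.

1/4096

ABO cross BO × AO → 1/4 O, 1/4 A, 1/4 B, 1/4 AB.
Rh cross +/- × -/- → 1/2 Rh+, 1/2 Rh-; so P(type B, Rh-positive) = 1/4 × 1/2 = 1/8 per child.
All 4 independent: (1/8)^4 = 1/4096.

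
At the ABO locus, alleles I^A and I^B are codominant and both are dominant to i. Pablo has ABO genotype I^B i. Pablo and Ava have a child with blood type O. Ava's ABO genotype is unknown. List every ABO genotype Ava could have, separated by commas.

I^A i, I^B i, i i

For each candidate genotype of Ava, check whether crossing it with I^B i can produce every observed child phenotype.
  I^A I^A → possible child types {A, AB} ✗
  I^A I^B → possible child types {A, B, AB} ✗
  I^A i → possible child types {O, A, B, AB} ✓
  I^B I^B → possible child types {B} ✗
  I^B i → possible child types {O, B} ✓
  i i → possible child types {O, B} ✓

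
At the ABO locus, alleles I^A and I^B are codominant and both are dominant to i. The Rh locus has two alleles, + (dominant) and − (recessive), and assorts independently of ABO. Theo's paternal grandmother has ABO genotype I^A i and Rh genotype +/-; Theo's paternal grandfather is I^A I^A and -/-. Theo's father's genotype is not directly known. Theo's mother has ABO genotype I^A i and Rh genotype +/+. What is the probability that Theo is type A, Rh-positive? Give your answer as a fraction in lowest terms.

7/8

Theo's father's ABO genotype from I^A i × I^A I^A: 1/2 I^A I^A, 1/2 I^A i.
Crossing each possibility with the mother I^A i and summing P(type A): 1/2·1 + 1/2·3/4 = 7/8.
Similarly for Rh via the father's Rh distribution: P(Rh+) = 1.
Independent loci: 7/8 × 1 = 7/8.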